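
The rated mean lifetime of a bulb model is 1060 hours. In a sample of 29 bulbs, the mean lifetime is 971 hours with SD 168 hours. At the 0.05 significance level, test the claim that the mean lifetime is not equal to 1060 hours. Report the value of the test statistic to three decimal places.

H0: μ = 1060; H1: μ ≠ 1060 (one-sample t-test, two-sided).
t = (x̄ − μ₀)/(s/√n) = (971 − 1060)/(168/√29) = -2.853
df = n − 1 = 28
Two-sided p-value ≈ 0.0081
Since p ≈ 0.0081 < α = 0.05, reject H0; the data support H1.

-2.853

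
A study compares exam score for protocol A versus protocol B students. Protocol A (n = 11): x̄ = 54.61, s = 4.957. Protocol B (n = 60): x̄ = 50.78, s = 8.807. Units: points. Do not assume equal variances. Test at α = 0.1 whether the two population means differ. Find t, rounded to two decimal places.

2.04

Let group 1 = protocol A, group 2 = protocol B. H0: μ_1 = μ_2; H1: μ_1 ≠ μ_2 (Welch's two-sample t-test, two-sided).
t = (x̄_1 − x̄_2)/√(s_1²/n_1 + s_2²/n_2) = (54.61 − 50.78)/√(4.957²/11 + 8.807²/60) = 2.04
Welch–Satterthwaite df ≈ 23.58
Two-sided p-value ≈ 0.053
Since p ≈ 0.053 < α = 0.1, reject H0; the evidence is statistically significant.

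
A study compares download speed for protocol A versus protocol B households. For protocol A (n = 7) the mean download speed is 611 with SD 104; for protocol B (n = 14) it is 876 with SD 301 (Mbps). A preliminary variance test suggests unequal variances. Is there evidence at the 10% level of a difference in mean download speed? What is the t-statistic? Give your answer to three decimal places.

-2.960

Let group 1 = protocol A, group 2 = protocol B. H0: μ_1 = μ_2; H1: μ_1 ≠ μ_2 (Welch's two-sample t-test, two-sided).
t = (x̄_1 − x̄_2)/√(s_1²/n_1 + s_2²/n_2) = (611 − 876)/√(104²/7 + 301²/14) = -2.960
Welch–Satterthwaite df ≈ 17.76
Two-sided p-value ≈ 0.008
Since p ≈ 0.008 < α = 0.1, reject H0; the data support H1.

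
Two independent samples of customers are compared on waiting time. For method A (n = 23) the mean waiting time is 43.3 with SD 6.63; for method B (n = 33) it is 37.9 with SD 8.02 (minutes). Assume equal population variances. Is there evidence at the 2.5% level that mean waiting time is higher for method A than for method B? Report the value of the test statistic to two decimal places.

Let group 1 = method A, group 2 = method B. H0: μ_1 = μ_2; H1: μ_1 > μ_2 (two-sample pooled-variance t-test, right-tailed).
s_p² = [(23−1)·6.63² + (33−1)·8.02²]/(23+33−2) = 56.0242
t = (43.3 − 37.9)/√[56.0242·(1/23 + 1/33)] = 2.66
df = n₁ + n₂ − 2 = 54
p-value = P(T ≥ 2.66) ≈ 0.0052
Since p ≈ 0.0052 < α = 0.025, reject H0; the evidence is statistically significant.

2.66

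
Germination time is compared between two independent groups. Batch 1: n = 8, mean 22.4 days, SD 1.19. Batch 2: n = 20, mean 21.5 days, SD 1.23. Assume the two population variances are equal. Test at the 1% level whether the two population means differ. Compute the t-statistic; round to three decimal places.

Let group 1 = batch 1, group 2 = batch 2. H0: μ_1 = μ_2; H1: μ_1 ≠ μ_2 (two-sample pooled-variance t-test, two-sided).
s_p² = [(8−1)·1.19² + (20−1)·1.23²]/(8+20−2) = 1.48684
t = (22.4 − 21.5)/√[1.48684·(1/8 + 1/20)] = 1.764
df = n₁ + n₂ − 2 = 26
Two-sided p-value ≈ 0.0894
Since p ≈ 0.0894 > α = 0.01, fail to reject H0; the data do not provide sufficient evidence against H0.

1.764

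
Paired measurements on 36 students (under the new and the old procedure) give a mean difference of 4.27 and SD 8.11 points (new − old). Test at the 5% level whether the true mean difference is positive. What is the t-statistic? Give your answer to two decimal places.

3.16

H0: μ_d = 0; H1: μ_d > 0 (paired t-test on the differences, right-tailed).
t = d̄/(s_d/√n) = 4.27/(8.11/√36) = 3.16
df = n − 1 = 35
p-value = P(T ≥ 3.16) ≈ 0.0016
Since p ≈ 0.0016 < α = 0.05, reject H0; the evidence is statistically significant.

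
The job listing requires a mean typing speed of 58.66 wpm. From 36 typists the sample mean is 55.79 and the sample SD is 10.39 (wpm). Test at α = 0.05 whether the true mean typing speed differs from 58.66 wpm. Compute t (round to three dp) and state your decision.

t = -1.657; fail to reject H0

H0: μ = 58.66; H1: μ ≠ 58.66 (one-sample t-test, two-sided).
t = (x̄ − μ₀)/(s/√n) = (55.79 − 58.66)/(10.39/√36) = -1.657
df = n − 1 = 35
Two-sided p-value ≈ 0.1064
Since p ≈ 0.1064 > α = 0.05, fail to reject H0; the data do not provide sufficient evidence against H0.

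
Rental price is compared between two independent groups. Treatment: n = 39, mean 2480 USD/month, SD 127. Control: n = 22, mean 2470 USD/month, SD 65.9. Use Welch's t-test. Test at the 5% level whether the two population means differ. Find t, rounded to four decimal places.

Let group 1 = treatment, group 2 = control. H0: μ_1 = μ_2; H1: μ_1 ≠ μ_2 (Welch's two-sample t-test, two-sided).
t = (x̄_1 − x̄_2)/√(s_1²/n_1 + s_2²/n_2) = (2480 − 2470)/√(127²/39 + 65.9²/22) = 0.4046
Welch–Satterthwaite df ≈ 58.72
Two-sided p-value ≈ 0.6873
Since p ≈ 0.6873 > α = 0.05, fail to reject H0; the evidence is not statistically significant.

0.4046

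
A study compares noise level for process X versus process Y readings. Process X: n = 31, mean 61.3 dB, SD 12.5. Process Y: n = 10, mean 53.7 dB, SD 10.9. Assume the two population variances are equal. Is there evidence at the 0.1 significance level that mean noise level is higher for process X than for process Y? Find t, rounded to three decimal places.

1.720

Let group 1 = process X, group 2 = process Y. H0: μ_1 = μ_2; H1: μ_1 > μ_2 (two-sample pooled-variance t-test, right-tailed).
s_p² = [(31−1)·12.5² + (10−1)·10.9²]/(31+10−2) = 147.61
t = (61.3 − 53.7)/√[147.61·(1/31 + 1/10)] = 1.720
df = n₁ + n₂ − 2 = 39
p-value = P(T ≥ 1.720) ≈ 0.047
Since p ≈ 0.047 < α = 0.1, reject H0; the data support H1.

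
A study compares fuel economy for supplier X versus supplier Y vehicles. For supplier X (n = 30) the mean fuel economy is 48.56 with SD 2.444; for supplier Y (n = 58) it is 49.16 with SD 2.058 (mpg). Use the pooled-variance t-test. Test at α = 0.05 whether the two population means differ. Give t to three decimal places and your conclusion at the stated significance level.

t = -1.215; fail to reject H0

Let group 1 = supplier X, group 2 = supplier Y. H0: μ_1 = μ_2; H1: μ_1 ≠ μ_2 (two-sample pooled-variance t-test, two-sided).
s_p² = [(30−1)·2.444² + (58−1)·2.058²]/(30+58−2) = 4.82136
t = (48.56 − 49.16)/√[4.82136·(1/30 + 1/58)] = -1.215
df = n₁ + n₂ − 2 = 86
Two-sided p-value ≈ 0.2277
Since p ≈ 0.2277 > α = 0.05, fail to reject H0; the data do not provide sufficient evidence against H0.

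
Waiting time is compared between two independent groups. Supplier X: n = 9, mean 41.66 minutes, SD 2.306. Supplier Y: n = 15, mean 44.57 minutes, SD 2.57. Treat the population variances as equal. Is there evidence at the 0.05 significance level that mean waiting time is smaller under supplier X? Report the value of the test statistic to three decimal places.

-2.786

Let group 1 = supplier X, group 2 = supplier Y. H0: μ_1 = μ_2; H1: μ_1 < μ_2 (two-sample pooled-variance t-test, left-tailed).
s_p² = [(9−1)·2.306² + (15−1)·2.57²]/(9+15−2) = 6.1368
t = (41.66 − 44.57)/√[6.1368·(1/9 + 1/15)] = -2.786
df = n₁ + n₂ − 2 = 22
p-value = P(T ≤ -2.786) ≈ 0.005
Since p ≈ 0.005 < α = 0.05, reject H0; the evidence is statistically significant.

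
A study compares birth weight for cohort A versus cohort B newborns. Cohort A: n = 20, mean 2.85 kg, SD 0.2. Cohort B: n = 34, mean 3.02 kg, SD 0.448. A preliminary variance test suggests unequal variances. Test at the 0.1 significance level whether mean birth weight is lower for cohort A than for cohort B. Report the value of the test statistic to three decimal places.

Let group 1 = cohort A, group 2 = cohort B. H0: μ_1 = μ_2; H1: μ_1 < μ_2 (Welch's two-sample t-test, left-tailed).
t = (x̄_1 − x̄_2)/√(s_1²/n_1 + s_2²/n_2) = (2.85 − 3.02)/√(0.2²/20 + 0.448²/34) = -1.912
Welch–Satterthwaite df ≈ 49.32
p-value = P(T ≤ -1.912) ≈ 0.031
Since p ≈ 0.031 < α = 0.1, reject H0; the evidence is statistically significant.

-1.912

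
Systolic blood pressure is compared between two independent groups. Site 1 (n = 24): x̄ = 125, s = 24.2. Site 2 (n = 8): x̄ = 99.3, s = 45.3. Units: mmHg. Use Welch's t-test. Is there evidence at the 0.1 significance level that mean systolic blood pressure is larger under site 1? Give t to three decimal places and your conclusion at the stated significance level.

Let group 1 = site 1, group 2 = site 2. H0: μ_1 = μ_2; H1: μ_1 > μ_2 (Welch's two-sample t-test, right-tailed).
t = (x̄_1 − x̄_2)/√(s_1²/n_1 + s_2²/n_2) = (125 − 99.3)/√(24.2²/24 + 45.3²/8) = 1.533
Welch–Satterthwaite df ≈ 8.37
p-value = P(T ≥ 1.533) ≈ 0.081
Since p ≈ 0.081 < α = 0.1, reject H0; the evidence is statistically significant.

t = 1.533; reject H0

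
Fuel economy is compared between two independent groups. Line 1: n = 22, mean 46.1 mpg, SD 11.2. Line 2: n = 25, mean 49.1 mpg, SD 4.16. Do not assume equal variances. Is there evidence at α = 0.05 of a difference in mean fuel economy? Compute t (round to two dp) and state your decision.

Let group 1 = line 1, group 2 = line 2. H0: μ_1 = μ_2; H1: μ_1 ≠ μ_2 (Welch's two-sample t-test, two-sided).
t = (x̄_1 − x̄_2)/√(s_1²/n_1 + s_2²/n_2) = (46.1 − 49.1)/√(11.2²/22 + 4.16²/25) = -1.19
Welch–Satterthwaite df ≈ 26.07
Two-sided p-value ≈ 0.2462
Since p ≈ 0.2462 > α = 0.05, fail to reject H0; the data do not provide sufficient evidence against H0.

t = -1.19; fail to reject H0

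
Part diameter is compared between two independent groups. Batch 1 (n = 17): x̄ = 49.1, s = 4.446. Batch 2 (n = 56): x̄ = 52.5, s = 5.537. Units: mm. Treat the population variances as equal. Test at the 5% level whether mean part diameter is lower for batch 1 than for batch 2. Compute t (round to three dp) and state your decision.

Let group 1 = batch 1, group 2 = batch 2. H0: μ_1 = μ_2; H1: μ_1 < μ_2 (two-sample pooled-variance t-test, left-tailed).
s_p² = [(17−1)·4.446² + (56−1)·5.537²]/(17+56−2) = 28.204
t = (49.1 − 52.5)/√[28.204·(1/17 + 1/56)] = -2.312
df = n₁ + n₂ − 2 = 71
p-value = P(T ≤ -2.312) ≈ 0.0118
Since p ≈ 0.0118 < α = 0.05, reject H0; the data support H1.

t = -2.312; reject H0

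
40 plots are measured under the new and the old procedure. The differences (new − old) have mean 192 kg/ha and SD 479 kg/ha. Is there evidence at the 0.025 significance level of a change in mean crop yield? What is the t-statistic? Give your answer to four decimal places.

H0: μ_d = 0; H1: μ_d ≠ 0 (paired t-test on the differences, two-sided).
t = d̄/(s_d/√n) = 192/(479/√40) = 2.5351
df = n − 1 = 39
Two-sided p-value ≈ 0.015
Since p ≈ 0.015 < α = 0.025, reject H0; the evidence is statistically significant.

2.5351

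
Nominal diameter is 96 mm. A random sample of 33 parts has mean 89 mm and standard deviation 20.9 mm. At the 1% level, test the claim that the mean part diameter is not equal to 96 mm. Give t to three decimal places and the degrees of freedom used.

H0: μ = 96; H1: μ ≠ 96 (one-sample t-test, two-sided).
t = (x̄ − μ₀)/(s/√n) = (89 − 96)/(20.9/√33) = -1.924
df = n − 1 = 32
Two-sided p-value ≈ 0.063
Since p ≈ 0.063 > α = 0.01, fail to reject H0; the data do not provide sufficient evidence against H0.

t = -1.924, df = 32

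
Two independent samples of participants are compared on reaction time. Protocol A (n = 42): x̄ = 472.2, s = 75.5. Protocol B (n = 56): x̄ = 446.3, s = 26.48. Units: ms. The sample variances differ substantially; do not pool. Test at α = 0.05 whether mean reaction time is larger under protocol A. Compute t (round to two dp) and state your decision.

t = 2.13; reject H0

Let group 1 = protocol A, group 2 = protocol B. H0: μ_1 = μ_2; H1: μ_1 > μ_2 (Welch's two-sample t-test, right-tailed).
t = (x̄_1 − x̄_2)/√(s_1²/n_1 + s_2²/n_2) = (472.2 − 446.3)/√(75.5²/42 + 26.48²/56) = 2.13
Welch–Satterthwaite df ≈ 48.61
p-value = P(T ≥ 2.13) ≈ 0.019
Since p ≈ 0.019 < α = 0.05, reject H0; the evidence is statistically significant.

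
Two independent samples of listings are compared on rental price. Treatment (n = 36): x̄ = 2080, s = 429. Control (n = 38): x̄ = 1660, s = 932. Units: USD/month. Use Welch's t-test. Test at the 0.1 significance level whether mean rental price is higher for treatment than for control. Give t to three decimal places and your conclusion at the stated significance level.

Let group 1 = treatment, group 2 = control. H0: μ_1 = μ_2; H1: μ_1 > μ_2 (Welch's two-sample t-test, right-tailed).
t = (x̄_1 − x̄_2)/√(s_1²/n_1 + s_2²/n_2) = (2080 − 1660)/√(429²/36 + 932²/38) = 2.511
Welch–Satterthwaite df ≈ 52.62
p-value = P(T ≥ 2.511) ≈ 0.008
Since p ≈ 0.008 < α = 0.1, reject H0; the data support H1.

t = 2.511; reject H0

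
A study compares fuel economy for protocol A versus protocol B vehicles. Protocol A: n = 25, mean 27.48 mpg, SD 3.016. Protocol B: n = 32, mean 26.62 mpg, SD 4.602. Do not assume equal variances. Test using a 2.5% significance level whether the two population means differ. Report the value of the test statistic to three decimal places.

0.849

Let group 1 = protocol A, group 2 = protocol B. H0: μ_1 = μ_2; H1: μ_1 ≠ μ_2 (Welch's two-sample t-test, two-sided).
t = (x̄_1 − x̄_2)/√(s_1²/n_1 + s_2²/n_2) = (27.48 − 26.62)/√(3.016²/25 + 4.602²/32) = 0.849
Welch–Satterthwaite df ≈ 53.55
Two-sided p-value ≈ 0.400
Since p ≈ 0.400 > α = 0.025, fail to reject H0; the evidence is not statistically significant.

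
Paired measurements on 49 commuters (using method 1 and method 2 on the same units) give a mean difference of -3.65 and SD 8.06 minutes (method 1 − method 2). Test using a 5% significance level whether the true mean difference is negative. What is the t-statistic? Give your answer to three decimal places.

H0: μ_d = 0; H1: μ_d < 0 (paired t-test on the differences, left-tailed).
t = d̄/(s_d/√n) = -3.65/(8.06/√49) = -3.170
df = n − 1 = 48
p-value = P(T ≤ -3.170) ≈ 0.001
Since p ≈ 0.001 < α = 0.05, reject H0; the evidence is statistically significant.

-3.170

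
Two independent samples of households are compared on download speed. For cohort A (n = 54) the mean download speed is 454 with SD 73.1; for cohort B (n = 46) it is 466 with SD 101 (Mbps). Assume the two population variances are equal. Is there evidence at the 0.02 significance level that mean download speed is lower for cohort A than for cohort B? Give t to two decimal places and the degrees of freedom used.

t = -0.69, df = 98

Let group 1 = cohort A, group 2 = cohort B. H0: μ_1 = μ_2; H1: μ_1 < μ_2 (two-sample pooled-variance t-test, left-tailed).
s_p² = [(54−1)·73.1² + (46−1)·101²]/(54+46−2) = 7574.04
t = (454 − 466)/√[7574.04·(1/54 + 1/46)] = -0.69
df = n₁ + n₂ − 2 = 98
p-value = P(T ≤ -0.69) ≈ 0.247
Since p ≈ 0.247 > α = 0.02, fail to reject H0; the data do not provide sufficient evidence against H0.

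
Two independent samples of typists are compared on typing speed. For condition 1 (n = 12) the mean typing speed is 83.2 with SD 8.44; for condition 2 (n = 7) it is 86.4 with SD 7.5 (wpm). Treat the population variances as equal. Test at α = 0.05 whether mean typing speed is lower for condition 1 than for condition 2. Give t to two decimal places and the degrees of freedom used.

t = -0.83, df = 17

Let group 1 = condition 1, group 2 = condition 2. H0: μ_1 = μ_2; H1: μ_1 < μ_2 (two-sample pooled-variance t-test, left-tailed).
s_p² = [(12−1)·8.44² + (7−1)·7.5²]/(12+7−2) = 65.9453
t = (83.2 − 86.4)/√[65.9453·(1/12 + 1/7)] = -0.83
df = n₁ + n₂ − 2 = 17
p-value = P(T ≤ -0.83) ≈ 0.2094
Since p ≈ 0.2094 > α = 0.05, fail to reject H0; the evidence is not statistically significant.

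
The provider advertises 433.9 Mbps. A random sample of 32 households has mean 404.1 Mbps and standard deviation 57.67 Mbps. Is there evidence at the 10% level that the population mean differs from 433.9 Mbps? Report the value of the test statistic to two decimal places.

H0: μ = 433.9; H1: μ ≠ 433.9 (one-sample t-test, two-sided).
t = (x̄ − μ₀)/(s/√n) = (404.1 − 433.9)/(57.67/√32) = -2.92
df = n − 1 = 31
Two-sided p-value ≈ 0.006
Since p ≈ 0.006 < α = 0.1, reject H0; the data support H1.

-2.92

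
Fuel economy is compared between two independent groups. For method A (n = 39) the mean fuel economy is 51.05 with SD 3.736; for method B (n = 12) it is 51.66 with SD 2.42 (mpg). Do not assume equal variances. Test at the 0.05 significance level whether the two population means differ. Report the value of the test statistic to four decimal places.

-0.6632

Let group 1 = method A, group 2 = method B. H0: μ_1 = μ_2; H1: μ_1 ≠ μ_2 (Welch's two-sample t-test, two-sided).
t = (x̄_1 − x̄_2)/√(s_1²/n_1 + s_2²/n_2) = (51.05 − 51.66)/√(3.736²/39 + 2.42²/12) = -0.6632
Welch–Satterthwaite df ≈ 28.60
Two-sided p-value ≈ 0.512
Since p ≈ 0.512 > α = 0.05, fail to reject H0; the data do not provide sufficient evidence against H0.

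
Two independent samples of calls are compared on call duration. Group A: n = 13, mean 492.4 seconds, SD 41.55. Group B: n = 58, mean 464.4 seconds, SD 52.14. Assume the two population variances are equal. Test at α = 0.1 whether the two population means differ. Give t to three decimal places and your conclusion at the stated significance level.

Let group 1 = group A, group 2 = group B. H0: μ_1 = μ_2; H1: μ_1 ≠ μ_2 (two-sample pooled-variance t-test, two-sided).
s_p² = [(13−1)·41.55² + (58−1)·52.14²]/(13+58−2) = 2546.03
t = (492.4 − 464.4)/√[2546.03·(1/13 + 1/58)] = 1.808
df = n₁ + n₂ − 2 = 69
Two-sided p-value ≈ 0.0749
Since p ≈ 0.0749 < α = 0.1, reject H0; the evidence is statistically significant.

t = 1.808; reject H0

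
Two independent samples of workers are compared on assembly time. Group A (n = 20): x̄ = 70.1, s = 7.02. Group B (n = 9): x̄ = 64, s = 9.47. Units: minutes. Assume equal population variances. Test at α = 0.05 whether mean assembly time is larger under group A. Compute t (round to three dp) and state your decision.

t = 1.942; reject H0

Let group 1 = group A, group 2 = group B. H0: μ_1 = μ_2; H1: μ_1 > μ_2 (two-sample pooled-variance t-test, right-tailed).
s_p² = [(20−1)·7.02² + (9−1)·9.47²]/(20+9−2) = 61.2509
t = (70.1 − 64)/√[61.2509·(1/20 + 1/9)] = 1.942
df = n₁ + n₂ − 2 = 27
p-value = P(T ≥ 1.942) ≈ 0.031
Since p ≈ 0.031 < α = 0.05, reject H0; the data support H1.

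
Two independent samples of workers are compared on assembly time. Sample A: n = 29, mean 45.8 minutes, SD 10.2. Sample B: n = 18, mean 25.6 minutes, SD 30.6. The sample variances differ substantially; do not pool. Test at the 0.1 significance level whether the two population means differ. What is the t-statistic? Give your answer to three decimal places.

2.709

Let group 1 = sample A, group 2 = sample B. H0: μ_1 = μ_2; H1: μ_1 ≠ μ_2 (Welch's two-sample t-test, two-sided).
t = (x̄_1 − x̄_2)/√(s_1²/n_1 + s_2²/n_2) = (45.8 − 25.6)/√(10.2²/29 + 30.6²/18) = 2.709
Welch–Satterthwaite df ≈ 19.37
Two-sided p-value ≈ 0.014
Since p ≈ 0.014 < α = 0.1, reject H0; the data support H1.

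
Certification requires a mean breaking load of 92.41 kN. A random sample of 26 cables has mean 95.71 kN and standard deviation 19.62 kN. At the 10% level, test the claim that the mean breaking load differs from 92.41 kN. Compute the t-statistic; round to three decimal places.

H0: μ = 92.41; H1: μ ≠ 92.41 (one-sample t-test, two-sided).
t = (x̄ − μ₀)/(s/√n) = (95.71 − 92.41)/(19.62/√26) = 0.858
df = n − 1 = 25
Two-sided p-value ≈ 0.399
Since p ≈ 0.399 > α = 0.1, fail to reject H0; the evidence is not statistically significant.

0.858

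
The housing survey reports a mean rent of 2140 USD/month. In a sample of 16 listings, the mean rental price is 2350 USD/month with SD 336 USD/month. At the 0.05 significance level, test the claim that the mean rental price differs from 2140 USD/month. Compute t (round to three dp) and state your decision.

t = 2.500; reject H0

H0: μ = 2140; H1: μ ≠ 2140 (one-sample t-test, two-sided).
t = (x̄ − μ₀)/(s/√n) = (2350 − 2140)/(336/√16) = 2.500
df = n − 1 = 15
Two-sided p-value ≈ 0.025
Since p ≈ 0.025 < α = 0.05, reject H0; the evidence is statistically significant.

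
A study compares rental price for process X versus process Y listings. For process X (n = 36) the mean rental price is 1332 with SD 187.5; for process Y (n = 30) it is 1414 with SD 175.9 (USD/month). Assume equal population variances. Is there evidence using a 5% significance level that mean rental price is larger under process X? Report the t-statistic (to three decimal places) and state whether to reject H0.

Let group 1 = process X, group 2 = process Y. H0: μ_1 = μ_2; H1: μ_1 > μ_2 (two-sample pooled-variance t-test, right-tailed).
s_p² = [(36−1)·187.5² + (30−1)·175.9²]/(36+30−2) = 33246.1
t = (1332 − 1414)/√[33246.1·(1/36 + 1/30)] = -1.819
df = n₁ + n₂ − 2 = 64
p-value = P(T ≥ -1.819) ≈ 0.963
Since p ≈ 0.963 > α = 0.05, fail to reject H0; the evidence is not statistically significant.

t = -1.819; fail to reject H0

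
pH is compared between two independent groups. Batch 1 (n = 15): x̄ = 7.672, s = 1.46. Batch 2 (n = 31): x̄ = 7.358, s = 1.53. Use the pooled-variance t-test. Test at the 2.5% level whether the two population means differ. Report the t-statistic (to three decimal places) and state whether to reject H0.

Let group 1 = batch 1, group 2 = batch 2. H0: μ_1 = μ_2; H1: μ_1 ≠ μ_2 (two-sample pooled-variance t-test, two-sided).
s_p² = [(15−1)·1.46² + (31−1)·1.53²]/(15+31−2) = 2.2743
t = (7.672 − 7.358)/√[2.2743·(1/15 + 1/31)] = 0.662
df = n₁ + n₂ − 2 = 44
Two-sided p-value ≈ 0.511
Since p ≈ 0.511 > α = 0.025, fail to reject H0; the evidence is not statistically significant.

t = 0.662; fail to reject H0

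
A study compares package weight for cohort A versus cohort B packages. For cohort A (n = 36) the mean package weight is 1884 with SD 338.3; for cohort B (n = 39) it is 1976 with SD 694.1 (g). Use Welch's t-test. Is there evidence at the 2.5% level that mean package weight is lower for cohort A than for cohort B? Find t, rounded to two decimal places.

-0.74

Let group 1 = cohort A, group 2 = cohort B. H0: μ_1 = μ_2; H1: μ_1 < μ_2 (Welch's two-sample t-test, left-tailed).
t = (x̄_1 − x̄_2)/√(s_1²/n_1 + s_2²/n_2) = (1884 − 1976)/√(338.3²/36 + 694.1²/39) = -0.74
Welch–Satterthwaite df ≈ 56.05
p-value = P(T ≤ -0.74) ≈ 0.232
Since p ≈ 0.232 > α = 0.025, fail to reject H0; the data do not provide sufficient evidence against H0.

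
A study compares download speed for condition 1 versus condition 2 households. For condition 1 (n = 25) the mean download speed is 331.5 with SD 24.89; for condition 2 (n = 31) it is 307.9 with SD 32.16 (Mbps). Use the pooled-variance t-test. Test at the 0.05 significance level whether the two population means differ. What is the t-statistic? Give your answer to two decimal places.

Let group 1 = condition 1, group 2 = condition 2. H0: μ_1 = μ_2; H1: μ_1 ≠ μ_2 (two-sample pooled-variance t-test, two-sided).
s_p² = [(25−1)·24.89² + (31−1)·32.16²]/(25+31−2) = 849.931
t = (331.5 − 307.9)/√[849.931·(1/25 + 1/31)] = 3.01
df = n₁ + n₂ − 2 = 54
Two-sided p-value ≈ 0.0039
Since p ≈ 0.0039 < α = 0.05, reject H0; the data support H1.

3.01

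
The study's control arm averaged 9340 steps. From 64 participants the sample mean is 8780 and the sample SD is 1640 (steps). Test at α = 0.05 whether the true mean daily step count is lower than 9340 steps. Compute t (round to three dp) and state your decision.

t = -2.732; reject H0

H0: μ = 9340; H1: μ < 9340 (one-sample t-test, left-tailed).
t = (x̄ − μ₀)/(s/√n) = (8780 − 9340)/(1640/√64) = -2.732
df = n − 1 = 63
p-value = P(T ≤ -2.732) ≈ 0.0041
Since p ≈ 0.0041 < α = 0.05, reject H0; the evidence is statistically significant.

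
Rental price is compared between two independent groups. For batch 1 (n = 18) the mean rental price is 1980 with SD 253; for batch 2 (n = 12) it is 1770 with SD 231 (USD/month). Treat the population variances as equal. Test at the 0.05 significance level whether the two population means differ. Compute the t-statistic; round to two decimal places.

2.30

Let group 1 = batch 1, group 2 = batch 2. H0: μ_1 = μ_2; H1: μ_1 ≠ μ_2 (two-sample pooled-variance t-test, two-sided).
s_p² = [(18−1)·253² + (12−1)·231²]/(18+12−2) = 59825.9
t = (1980 − 1770)/√[59825.9·(1/18 + 1/12)] = 2.30
df = n₁ + n₂ − 2 = 28
Two-sided p-value ≈ 0.0289
Since p ≈ 0.0289 < α = 0.05, reject H0; the evidence is statistically significant.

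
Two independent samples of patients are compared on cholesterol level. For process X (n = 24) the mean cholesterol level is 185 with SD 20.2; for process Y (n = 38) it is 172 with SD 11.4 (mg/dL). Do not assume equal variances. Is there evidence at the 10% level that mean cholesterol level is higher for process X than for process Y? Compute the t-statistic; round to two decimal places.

Let group 1 = process X, group 2 = process Y. H0: μ_1 = μ_2; H1: μ_1 > μ_2 (Welch's two-sample t-test, right-tailed).
t = (x̄_1 − x̄_2)/√(s_1²/n_1 + s_2²/n_2) = (185 − 172)/√(20.2²/24 + 11.4²/38) = 2.88
Welch–Satterthwaite df ≈ 32.37
p-value = P(T ≥ 2.88) ≈ 0.004
Since p ≈ 0.004 < α = 0.1, reject H0; the evidence is statistically significant.

2.88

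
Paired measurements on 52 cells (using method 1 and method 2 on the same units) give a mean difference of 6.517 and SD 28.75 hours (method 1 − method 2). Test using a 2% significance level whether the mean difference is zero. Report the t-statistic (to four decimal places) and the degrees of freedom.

H0: μ_d = 0; H1: μ_d ≠ 0 (paired t-test on the differences, two-sided).
t = d̄/(s_d/√n) = 6.517/(28.75/√52) = 1.6346
df = n − 1 = 51
Two-sided p-value ≈ 0.108
Since p ≈ 0.108 > α = 0.02, fail to reject H0; the evidence is not statistically significant.

t = 1.6346, df = 51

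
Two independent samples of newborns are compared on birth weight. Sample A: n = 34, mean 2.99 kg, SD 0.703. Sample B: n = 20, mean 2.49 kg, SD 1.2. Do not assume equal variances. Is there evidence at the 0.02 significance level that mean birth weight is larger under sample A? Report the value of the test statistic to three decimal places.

Let group 1 = sample A, group 2 = sample B. H0: μ_1 = μ_2; H1: μ_1 > μ_2 (Welch's two-sample t-test, right-tailed).
t = (x̄_1 − x̄_2)/√(s_1²/n_1 + s_2²/n_2) = (2.99 − 2.49)/√(0.703²/34 + 1.2²/20) = 1.700
Welch–Satterthwaite df ≈ 26.82
p-value = P(T ≥ 1.700) ≈ 0.050
Since p ≈ 0.050 > α = 0.02, fail to reject H0; the data do not provide sufficient evidence against H0.

1.700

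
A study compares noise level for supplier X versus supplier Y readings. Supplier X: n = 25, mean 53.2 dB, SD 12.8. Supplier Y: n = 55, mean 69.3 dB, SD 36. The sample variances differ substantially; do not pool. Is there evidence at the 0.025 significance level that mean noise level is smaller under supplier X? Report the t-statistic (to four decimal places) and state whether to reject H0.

Let group 1 = supplier X, group 2 = supplier Y. H0: μ_1 = μ_2; H1: μ_1 < μ_2 (Welch's two-sample t-test, left-tailed).
t = (x̄_1 − x̄_2)/√(s_1²/n_1 + s_2²/n_2) = (53.2 − 69.3)/√(12.8²/25 + 36²/55) = -2.9337
Welch–Satterthwaite df ≈ 75.14
p-value = P(T ≤ -2.9337) ≈ 0.0022
Since p ≈ 0.0022 < α = 0.025, reject H0; the evidence is statistically significant.

t = -2.9337; reject H0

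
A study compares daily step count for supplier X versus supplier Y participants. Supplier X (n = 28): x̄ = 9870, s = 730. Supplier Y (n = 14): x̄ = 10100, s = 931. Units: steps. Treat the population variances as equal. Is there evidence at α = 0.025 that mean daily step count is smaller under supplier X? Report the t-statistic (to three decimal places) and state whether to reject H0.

t = -0.877; fail to reject H0

Let group 1 = supplier X, group 2 = supplier Y. H0: μ_1 = μ_2; H1: μ_1 < μ_2 (two-sample pooled-variance t-test, left-tailed).
s_p² = [(28−1)·730² + (14−1)·931²]/(28+14−2) = 641405
t = (9870 − 10100)/√[641405·(1/28 + 1/14)] = -0.877
df = n₁ + n₂ − 2 = 40
p-value = P(T ≤ -0.877) ≈ 0.1928
Since p ≈ 0.1928 > α = 0.025, fail to reject H0; the evidence is not statistically significant.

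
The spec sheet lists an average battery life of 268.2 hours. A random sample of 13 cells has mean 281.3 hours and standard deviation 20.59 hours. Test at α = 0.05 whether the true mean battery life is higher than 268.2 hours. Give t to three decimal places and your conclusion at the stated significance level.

H0: μ = 268.2; H1: μ > 268.2 (one-sample t-test, right-tailed).
t = (x̄ − μ₀)/(s/√n) = (281.3 − 268.2)/(20.59/√13) = 2.294
df = n − 1 = 12
p-value = P(T ≥ 2.294) ≈ 0.020
Since p ≈ 0.020 < α = 0.05, reject H0; the data support H1.

t = 2.294; reject H0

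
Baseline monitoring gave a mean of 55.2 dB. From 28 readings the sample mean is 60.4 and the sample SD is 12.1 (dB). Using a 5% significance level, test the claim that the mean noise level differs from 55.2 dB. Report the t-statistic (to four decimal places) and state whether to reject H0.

t = 2.2740; reject H0

H0: μ = 55.2; H1: μ ≠ 55.2 (one-sample t-test, two-sided).
t = (x̄ − μ₀)/(s/√n) = (60.4 − 55.2)/(12.1/√28) = 2.2740
df = n − 1 = 27
Two-sided p-value ≈ 0.0311
Since p ≈ 0.0311 < α = 0.05, reject H0; the evidence is statistically significant.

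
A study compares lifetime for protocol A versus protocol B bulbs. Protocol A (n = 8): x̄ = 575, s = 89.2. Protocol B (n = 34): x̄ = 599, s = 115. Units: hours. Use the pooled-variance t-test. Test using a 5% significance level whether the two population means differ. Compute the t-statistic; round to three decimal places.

Let group 1 = protocol A, group 2 = protocol B. H0: μ_1 = μ_2; H1: μ_1 ≠ μ_2 (two-sample pooled-variance t-test, two-sided).
s_p² = [(8−1)·89.2² + (34−1)·115²]/(8+34−2) = 12303
t = (575 − 599)/√[12303·(1/8 + 1/34)] = -0.551
df = n₁ + n₂ − 2 = 40
Two-sided p-value ≈ 0.5849
Since p ≈ 0.5849 > α = 0.05, fail to reject H0; the evidence is not statistically significant.

-0.551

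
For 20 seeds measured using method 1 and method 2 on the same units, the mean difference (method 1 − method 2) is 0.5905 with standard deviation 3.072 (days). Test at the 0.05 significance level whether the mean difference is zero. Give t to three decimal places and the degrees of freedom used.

H0: μ_d = 0; H1: μ_d ≠ 0 (paired t-test on the differences, two-sided).
t = d̄/(s_d/√n) = 0.5905/(3.072/√20) = 0.860
df = n − 1 = 19
Two-sided p-value ≈ 0.401
Since p ≈ 0.401 > α = 0.05, fail to reject H0; the evidence is not statistically significant.

t = 0.860, df = 19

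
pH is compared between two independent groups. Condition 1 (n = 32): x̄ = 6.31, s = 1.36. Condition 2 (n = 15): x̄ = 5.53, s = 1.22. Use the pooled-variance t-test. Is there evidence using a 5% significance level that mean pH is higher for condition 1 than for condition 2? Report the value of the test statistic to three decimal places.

1.891

Let group 1 = condition 1, group 2 = condition 2. H0: μ_1 = μ_2; H1: μ_1 > μ_2 (two-sample pooled-variance t-test, right-tailed).
s_p² = [(32−1)·1.36² + (15−1)·1.22²]/(32+15−2) = 1.73723
t = (6.31 − 5.53)/√[1.73723·(1/32 + 1/15)] = 1.891
df = n₁ + n₂ − 2 = 45
p-value = P(T ≥ 1.891) ≈ 0.033
Since p ≈ 0.033 < α = 0.05, reject H0; the evidence is statistically significant.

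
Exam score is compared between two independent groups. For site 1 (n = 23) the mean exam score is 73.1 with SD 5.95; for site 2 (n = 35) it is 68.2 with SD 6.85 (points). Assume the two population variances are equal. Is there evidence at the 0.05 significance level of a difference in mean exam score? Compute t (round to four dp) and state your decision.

t = 2.8036; reject H0

Let group 1 = site 1, group 2 = site 2. H0: μ_1 = μ_2; H1: μ_1 ≠ μ_2 (two-sample pooled-variance t-test, two-sided).
s_p² = [(23−1)·5.95² + (35−1)·6.85²]/(23+35−2) = 42.3968
t = (73.1 − 68.2)/√[42.3968·(1/23 + 1/35)] = 2.8036
df = n₁ + n₂ − 2 = 56
Two-sided p-value ≈ 0.0069
Since p ≈ 0.0069 < α = 0.05, reject H0; the evidence is statistically significant.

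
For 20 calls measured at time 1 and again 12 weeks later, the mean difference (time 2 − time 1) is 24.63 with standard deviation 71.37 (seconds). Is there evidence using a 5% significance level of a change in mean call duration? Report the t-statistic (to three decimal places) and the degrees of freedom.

H0: μ_d = 0; H1: μ_d ≠ 0 (paired t-test on the differences, two-sided).
t = d̄/(s_d/√n) = 24.63/(71.37/√20) = 1.543
df = n − 1 = 19
Two-sided p-value ≈ 0.1392
Since p ≈ 0.1392 > α = 0.05, fail to reject H0; the data do not provide sufficient evidence against H0.

t = 1.543, df = 19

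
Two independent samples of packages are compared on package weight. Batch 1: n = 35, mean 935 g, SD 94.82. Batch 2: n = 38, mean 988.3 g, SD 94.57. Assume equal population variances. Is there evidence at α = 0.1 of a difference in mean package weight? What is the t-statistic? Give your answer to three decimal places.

-2.403

Let group 1 = batch 1, group 2 = batch 2. H0: μ_1 = μ_2; H1: μ_1 ≠ μ_2 (two-sample pooled-variance t-test, two-sided).
s_p² = [(35−1)·94.82² + (38−1)·94.57²]/(35+38−2) = 8966.16
t = (935 − 988.3)/√[8966.16·(1/35 + 1/38)] = -2.403
df = n₁ + n₂ − 2 = 71
Two-sided p-value ≈ 0.0189
Since p ≈ 0.0189 < α = 0.1, reject H0; the data support H1.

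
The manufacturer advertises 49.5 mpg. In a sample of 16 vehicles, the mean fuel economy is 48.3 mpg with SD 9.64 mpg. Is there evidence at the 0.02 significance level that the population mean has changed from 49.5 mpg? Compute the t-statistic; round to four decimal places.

H0: μ = 49.5; H1: μ ≠ 49.5 (one-sample t-test, two-sided).
t = (x̄ − μ₀)/(s/√n) = (48.3 − 49.5)/(9.64/√16) = -0.4979
df = n − 1 = 15
Two-sided p-value ≈ 0.626
Since p ≈ 0.626 > α = 0.02, fail to reject H0; the data do not provide sufficient evidence against H0.

-0.4979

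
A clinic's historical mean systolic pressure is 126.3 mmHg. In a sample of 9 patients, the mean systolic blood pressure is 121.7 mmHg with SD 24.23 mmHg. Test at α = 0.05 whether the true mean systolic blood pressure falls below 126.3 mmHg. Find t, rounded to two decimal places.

H0: μ = 126.3; H1: μ < 126.3 (one-sample t-test, left-tailed).
t = (x̄ − μ₀)/(s/√n) = (121.7 − 126.3)/(24.23/√9) = -0.57
df = n − 1 = 8
p-value = P(T ≤ -0.57) ≈ 0.2923
Since p ≈ 0.2923 > α = 0.05, fail to reject H0; the evidence is not statistically significant.

-0.57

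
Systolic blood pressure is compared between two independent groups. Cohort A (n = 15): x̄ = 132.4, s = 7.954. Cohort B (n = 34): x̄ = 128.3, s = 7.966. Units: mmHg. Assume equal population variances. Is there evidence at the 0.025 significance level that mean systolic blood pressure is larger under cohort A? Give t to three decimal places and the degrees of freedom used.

Let group 1 = cohort A, group 2 = cohort B. H0: μ_1 = μ_2; H1: μ_1 > μ_2 (two-sample pooled-variance t-test, right-tailed).
s_p² = [(15−1)·7.954² + (34−1)·7.966²]/(15+34−2) = 63.4003
t = (132.4 − 128.3)/√[63.4003·(1/15 + 1/34)] = 1.661
df = n₁ + n₂ − 2 = 47
p-value = P(T ≥ 1.661) ≈ 0.0517
Since p ≈ 0.0517 > α = 0.025, fail to reject H0; the data do not provide sufficient evidence against H0.

t = 1.661, df = 47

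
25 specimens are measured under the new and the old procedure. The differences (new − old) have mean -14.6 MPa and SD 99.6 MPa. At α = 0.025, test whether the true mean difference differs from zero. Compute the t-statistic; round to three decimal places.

H0: μ_d = 0; H1: μ_d ≠ 0 (paired t-test on the differences, two-sided).
t = d̄/(s_d/√n) = -14.6/(99.6/√25) = -0.733
df = n − 1 = 24
Two-sided p-value ≈ 0.4707
Since p ≈ 0.4707 > α = 0.025, fail to reject H0; the evidence is not statistically significant.

-0.733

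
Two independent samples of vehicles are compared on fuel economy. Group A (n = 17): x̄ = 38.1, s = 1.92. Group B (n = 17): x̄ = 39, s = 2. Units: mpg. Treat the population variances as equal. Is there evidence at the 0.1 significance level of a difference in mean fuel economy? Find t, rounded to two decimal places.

-1.34

Let group 1 = group A, group 2 = group B. H0: μ_1 = μ_2; H1: μ_1 ≠ μ_2 (two-sample pooled-variance t-test, two-sided).
s_p² = [(17−1)·1.92² + (17−1)·2²]/(17+17−2) = 3.8432
t = (38.1 − 39)/√[3.8432·(1/17 + 1/17)] = -1.34
df = n₁ + n₂ − 2 = 32
Two-sided p-value ≈ 0.1902
Since p ≈ 0.1902 > α = 0.1, fail to reject H0; the evidence is not statistically significant.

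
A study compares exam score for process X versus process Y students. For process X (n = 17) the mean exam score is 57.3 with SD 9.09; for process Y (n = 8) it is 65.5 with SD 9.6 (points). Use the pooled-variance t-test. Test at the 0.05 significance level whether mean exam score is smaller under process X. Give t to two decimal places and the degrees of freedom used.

t = -2.07, df = 23

Let group 1 = process X, group 2 = process Y. H0: μ_1 = μ_2; H1: μ_1 < μ_2 (two-sample pooled-variance t-test, left-tailed).
s_p² = [(17−1)·9.09² + (8−1)·9.6²]/(17+8−2) = 85.5291
t = (57.3 − 65.5)/√[85.5291·(1/17 + 1/8)] = -2.07
df = n₁ + n₂ − 2 = 23
p-value = P(T ≤ -2.07) ≈ 0.0250
Since p ≈ 0.0250 < α = 0.05, reject H0; the evidence is statistically significant.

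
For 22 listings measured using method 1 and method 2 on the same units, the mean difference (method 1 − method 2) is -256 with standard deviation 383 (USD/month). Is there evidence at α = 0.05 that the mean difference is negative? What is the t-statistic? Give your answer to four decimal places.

H0: μ_d = 0; H1: μ_d < 0 (paired t-test on the differences, left-tailed).
t = d̄/(s_d/√n) = -256/(383/√22) = -3.1351
df = n − 1 = 21
p-value = P(T ≤ -3.1351) ≈ 0.003
Since p ≈ 0.003 < α = 0.05, reject H0; the data support H1.

-3.1351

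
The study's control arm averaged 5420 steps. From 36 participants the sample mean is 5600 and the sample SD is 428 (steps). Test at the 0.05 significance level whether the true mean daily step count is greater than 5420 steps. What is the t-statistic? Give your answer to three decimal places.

2.523

H0: μ = 5420; H1: μ > 5420 (one-sample t-test, right-tailed).
t = (x̄ − μ₀)/(s/√n) = (5600 − 5420)/(428/√36) = 2.523
df = n − 1 = 35
p-value = P(T ≥ 2.523) ≈ 0.0082
Since p ≈ 0.0082 < α = 0.05, reject H0; the evidence is statistically significant.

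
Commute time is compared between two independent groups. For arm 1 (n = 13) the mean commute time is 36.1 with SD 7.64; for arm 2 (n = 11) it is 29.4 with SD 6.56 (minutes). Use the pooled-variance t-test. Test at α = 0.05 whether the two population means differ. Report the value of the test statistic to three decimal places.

Let group 1 = arm 1, group 2 = arm 2. H0: μ_1 = μ_2; H1: μ_1 ≠ μ_2 (two-sample pooled-variance t-test, two-sided).
s_p² = [(13−1)·7.64² + (11−1)·6.56²]/(13+11−2) = 51.3987
t = (36.1 − 29.4)/√[51.3987·(1/13 + 1/11)] = 2.281
df = n₁ + n₂ − 2 = 22
Two-sided p-value ≈ 0.0326
Since p ≈ 0.0326 < α = 0.05, reject H0; the evidence is statistically significant.

2.281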